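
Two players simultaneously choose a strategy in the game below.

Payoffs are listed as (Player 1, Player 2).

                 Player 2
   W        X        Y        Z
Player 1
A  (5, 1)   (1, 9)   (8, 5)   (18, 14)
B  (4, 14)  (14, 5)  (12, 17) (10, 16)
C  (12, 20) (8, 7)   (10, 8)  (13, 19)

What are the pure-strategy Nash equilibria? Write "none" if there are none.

For each player, find the best response to each opponent profile; mutual best responses are the pure NE.
Player 1 against W: payoffs 5, 4, 12 → best response C.
Player 1 against X: payoffs 1, 14, 8 → best response B.
Player 1 against Y: payoffs 8, 12, 10 → best response B.
Player 1 against Z: payoffs 18, 10, 13 → best response A.
Player 2 against A: payoffs 1, 9, 5, 14 → best response Z.
Player 2 against B: payoffs 14, 5, 17, 16 → best response Y.
Player 2 against C: payoffs 20, 7, 8, 19 → best response W.
Mutual best responses: (A, Z); (B, Y); (C, W).

(A, Z), (B, Y), (C, W)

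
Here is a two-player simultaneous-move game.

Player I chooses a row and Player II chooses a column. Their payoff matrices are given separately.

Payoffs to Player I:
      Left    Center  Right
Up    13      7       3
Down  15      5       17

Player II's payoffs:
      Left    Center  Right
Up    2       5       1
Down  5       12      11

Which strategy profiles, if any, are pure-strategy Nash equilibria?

For each strategy profile, look for a profitable unilateral deviation.
(Up, Left): Player I can switch to Down (13 → 15). Not NE.
(Up, Center): Player I gets 7, best alternative 5; Player II gets 5, best alternative 2. No profitable deviation — NE.
(Up, Right): Player I can switch to Down (3 → 17). Not NE.
(Down, Left): Player II can switch to Center (5 → 12). Not NE.
(Down, Center): Player I can switch to Up (5 → 7). Not NE.
(Down, Right): Player II can switch to Center (11 → 12). Not NE.

The unique pure-strategy Nash equilibrium is (Up, Center).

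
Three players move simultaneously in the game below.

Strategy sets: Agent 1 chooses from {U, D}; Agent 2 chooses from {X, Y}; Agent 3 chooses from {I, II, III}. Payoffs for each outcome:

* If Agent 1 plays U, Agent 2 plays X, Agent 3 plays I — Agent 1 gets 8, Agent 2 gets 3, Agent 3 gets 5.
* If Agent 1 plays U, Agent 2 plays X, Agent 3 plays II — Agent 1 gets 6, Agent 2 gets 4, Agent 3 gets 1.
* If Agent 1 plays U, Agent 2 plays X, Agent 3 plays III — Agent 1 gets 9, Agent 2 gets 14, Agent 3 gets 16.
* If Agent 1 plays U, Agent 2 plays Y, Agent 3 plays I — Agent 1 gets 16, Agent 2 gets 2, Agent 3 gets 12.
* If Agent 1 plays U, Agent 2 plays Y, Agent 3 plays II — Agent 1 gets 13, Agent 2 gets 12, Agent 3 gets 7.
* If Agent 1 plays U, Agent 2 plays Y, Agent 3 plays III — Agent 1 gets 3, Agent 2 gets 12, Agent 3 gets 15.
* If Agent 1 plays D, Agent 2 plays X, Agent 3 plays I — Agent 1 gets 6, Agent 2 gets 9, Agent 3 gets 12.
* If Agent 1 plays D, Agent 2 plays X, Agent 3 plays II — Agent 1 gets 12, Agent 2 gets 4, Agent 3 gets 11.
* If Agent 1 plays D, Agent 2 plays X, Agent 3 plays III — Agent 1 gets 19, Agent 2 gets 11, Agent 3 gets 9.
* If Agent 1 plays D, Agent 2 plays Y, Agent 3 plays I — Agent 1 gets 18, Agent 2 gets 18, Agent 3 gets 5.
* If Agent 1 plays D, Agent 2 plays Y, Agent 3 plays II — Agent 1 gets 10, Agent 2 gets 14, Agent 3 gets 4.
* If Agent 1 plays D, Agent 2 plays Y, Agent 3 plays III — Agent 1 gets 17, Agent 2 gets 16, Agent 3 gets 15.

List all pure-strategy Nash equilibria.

The unique pure-strategy Nash equilibrium is (D, Y, III).

(U, X, I): Agent 3 can switch to III (5 → 16). Not NE.
(U, X, II): Agent 1 can switch to D (6 → 12). Not NE.
(U, X, III): Agent 1 can switch to D (9 → 19). Not NE.
(U, Y, I): Agent 1 can switch to D (16 → 18). Not NE.
(U, Y, II): Agent 3 can switch to I (7 → 12). Not NE.
(U, Y, III): Agent 1 can switch to D (3 → 17). Not NE.
(D, X, I): Agent 1 can switch to U (6 → 8). Not NE.
(D, X, II): Agent 2 can switch to Y (4 → 14). Not NE.
(D, X, III): Agent 2 can switch to Y (11 → 16). Not NE.
(D, Y, I): Agent 3 can switch to III (5 → 15). Not NE.
(D, Y, II): Agent 1 can switch to U (10 → 13). Not NE.
(D, Y, III): Agent 1 gets 17, best alternative 3; Agent 2 gets 16, best alternative 11; Agent 3 gets 15, best alternative 5. No profitable deviation — NE.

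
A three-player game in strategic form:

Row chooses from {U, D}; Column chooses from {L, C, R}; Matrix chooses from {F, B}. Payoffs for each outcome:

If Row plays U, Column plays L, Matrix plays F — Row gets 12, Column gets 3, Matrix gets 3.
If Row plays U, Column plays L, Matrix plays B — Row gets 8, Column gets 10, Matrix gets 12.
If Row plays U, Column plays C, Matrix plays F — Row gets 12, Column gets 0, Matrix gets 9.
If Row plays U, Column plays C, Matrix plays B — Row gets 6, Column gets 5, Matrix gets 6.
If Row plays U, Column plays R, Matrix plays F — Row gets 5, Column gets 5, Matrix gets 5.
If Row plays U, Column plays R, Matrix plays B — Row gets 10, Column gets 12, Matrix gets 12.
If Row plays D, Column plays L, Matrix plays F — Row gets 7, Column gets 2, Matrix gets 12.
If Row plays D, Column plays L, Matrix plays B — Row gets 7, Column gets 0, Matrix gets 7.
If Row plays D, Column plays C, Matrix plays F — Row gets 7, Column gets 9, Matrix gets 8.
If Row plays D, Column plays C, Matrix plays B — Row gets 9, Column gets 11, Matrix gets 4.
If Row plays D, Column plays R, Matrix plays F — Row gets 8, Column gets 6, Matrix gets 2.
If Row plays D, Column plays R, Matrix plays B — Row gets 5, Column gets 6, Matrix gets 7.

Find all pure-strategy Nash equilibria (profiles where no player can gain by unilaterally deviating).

Row against (L, F): payoffs 12, 7 → best response U.
Row against (L, B): payoffs 8, 7 → best response U.
Row against (C, F): payoffs 12, 7 → best response U.
Row against (C, B): payoffs 6, 9 → best response D.
Row against (R, F): payoffs 5, 8 → best response D.
Row against (R, B): payoffs 10, 5 → best response U.
Column against (U, F): payoffs 3, 0, 5 → best response R.
Column against (U, B): payoffs 10, 5, 12 → best response R.
Column against (D, F): payoffs 2, 9, 6 → best response C.
Column against (D, B): payoffs 0, 11, 6 → best response C.
Matrix against (U, L): payoffs 3, 12 → best response B.
Matrix against (U, C): payoffs 9, 6 → best response F.
Matrix against (U, R): payoffs 5, 12 → best response B.
Matrix against (D, L): payoffs 12, 7 → best response F.
Matrix against (D, C): payoffs 8, 4 → best response F.
Matrix against (D, R): payoffs 2, 7 → best response B.
Mutual best responses: (U, R, B).

(U, R, B)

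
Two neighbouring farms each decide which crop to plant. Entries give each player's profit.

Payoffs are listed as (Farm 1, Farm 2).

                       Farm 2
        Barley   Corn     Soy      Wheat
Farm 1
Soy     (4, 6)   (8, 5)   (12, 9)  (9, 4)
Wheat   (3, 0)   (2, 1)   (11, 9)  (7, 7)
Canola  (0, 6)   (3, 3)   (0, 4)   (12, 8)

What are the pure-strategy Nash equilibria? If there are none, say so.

For each strategy profile, look for a profitable unilateral deviation.
(Soy, Barley): Farm 2 can switch to Soy (6 → 9). Not NE.
(Soy, Corn): Farm 2 can switch to Barley (5 → 6). Not NE.
(Soy, Soy): Farm 1 gets 12, best alternative 11; Farm 2 gets 9, best alternative 6. No profitable deviation — NE.
(Soy, Wheat): Farm 1 can switch to Canola (9 → 12). Not NE.
(Wheat, Barley): Farm 1 can switch to Soy (3 → 4). Not NE.
(Wheat, Corn): Farm 1 can switch to Soy (2 → 8). Not NE.
(Wheat, Soy): Farm 1 can switch to Soy (11 → 12). Not NE.
(Wheat, Wheat): Farm 1 can switch to Soy (7 → 9). Not NE.
(Canola, Barley): Farm 1 can switch to Soy (0 → 4). Not NE.
(Canola, Corn): Farm 1 can switch to Soy (3 → 8). Not NE.
(Canola, Soy): Farm 1 can switch to Soy (0 → 12). Not NE.
(Canola, Wheat): Farm 1 gets 12, best alternative 9; Farm 2 gets 8, best alternative 6. No profitable deviation — NE.

Pure-strategy Nash equilibria: (Soy, Soy) and (Canola, Wheat)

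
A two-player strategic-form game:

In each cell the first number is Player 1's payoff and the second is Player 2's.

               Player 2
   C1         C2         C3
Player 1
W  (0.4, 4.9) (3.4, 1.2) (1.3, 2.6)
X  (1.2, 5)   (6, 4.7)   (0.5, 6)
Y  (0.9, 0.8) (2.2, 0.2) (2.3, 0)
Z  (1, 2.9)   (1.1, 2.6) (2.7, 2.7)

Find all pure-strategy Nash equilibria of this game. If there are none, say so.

Check each profile: it is a Nash equilibrium iff no player can strictly gain by switching unilaterally.
(W, C1): Player 1 can switch to X (0.4 → 1.2). Not NE.
(W, C2): Player 1 can switch to X (3.4 → 6). Not NE.
(W, C3): Player 1 can switch to Y (1.3 → 2.3). Not NE.
(X, C1): Player 2 can switch to C3 (5 → 6). Not NE.
(X, C2): Player 2 can switch to C1 (4.7 → 5). Not NE.
(X, C3): Player 1 can switch to W (0.5 → 1.3). Not NE.
(The remaining 6 profiles each have a profitable deviation by the same check.)

No pure-strategy Nash equilibrium.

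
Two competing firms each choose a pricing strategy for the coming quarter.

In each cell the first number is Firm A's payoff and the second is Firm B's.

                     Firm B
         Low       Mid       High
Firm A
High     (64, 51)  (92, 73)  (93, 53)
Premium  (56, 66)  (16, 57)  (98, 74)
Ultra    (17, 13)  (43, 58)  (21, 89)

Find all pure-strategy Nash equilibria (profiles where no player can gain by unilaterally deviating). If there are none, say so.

Check each profile: it is a Nash equilibrium iff no player can strictly gain by switching unilaterally.
(High, Low): Firm B can switch to Mid (51 → 73). Not NE.
(High, Mid): Firm A gets 92, best alternative 43; Firm B gets 73, best alternative 53. No profitable deviation — NE.
(High, High): Firm A can switch to Premium (93 → 98). Not NE.
(Premium, Low): Firm A can switch to High (56 → 64). Not NE.
(Premium, Mid): Firm A can switch to High (16 → 92). Not NE.
(Premium, High): Firm A gets 98, best alternative 93; Firm B gets 74, best alternative 66. No profitable deviation — NE.
(Ultra, Low): Firm A can switch to High (17 → 64). Not NE.
(Ultra, Mid): Firm A can switch to High (43 → 92). Not NE.
(Ultra, High): Firm A can switch to High (21 → 93). Not NE.

Pure-strategy Nash equilibria: (High, Mid), (Premium, High)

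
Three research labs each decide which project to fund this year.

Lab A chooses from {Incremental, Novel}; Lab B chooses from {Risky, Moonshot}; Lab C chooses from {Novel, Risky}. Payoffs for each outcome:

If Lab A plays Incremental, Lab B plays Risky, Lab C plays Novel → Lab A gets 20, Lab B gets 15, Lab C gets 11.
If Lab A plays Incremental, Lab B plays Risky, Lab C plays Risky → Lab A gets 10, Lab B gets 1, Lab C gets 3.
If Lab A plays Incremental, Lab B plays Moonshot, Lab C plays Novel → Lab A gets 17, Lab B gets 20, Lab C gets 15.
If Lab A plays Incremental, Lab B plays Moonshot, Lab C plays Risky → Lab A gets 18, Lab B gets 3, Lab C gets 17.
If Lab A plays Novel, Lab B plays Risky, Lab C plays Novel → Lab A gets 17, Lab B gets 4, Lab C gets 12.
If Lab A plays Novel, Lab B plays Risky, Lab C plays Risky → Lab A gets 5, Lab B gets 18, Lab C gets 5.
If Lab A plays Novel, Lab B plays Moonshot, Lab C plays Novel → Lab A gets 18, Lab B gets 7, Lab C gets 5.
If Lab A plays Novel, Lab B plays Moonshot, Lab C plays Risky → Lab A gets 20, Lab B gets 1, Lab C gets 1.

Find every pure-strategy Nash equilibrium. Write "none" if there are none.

The unique pure-strategy Nash equilibrium is (Novel, Moonshot, Novel).

For each player, find the best response to each opponent profile; mutual best responses are the pure NE.
Lab A against (Risky, Novel): payoffs 20, 17 → best response Incremental.
Lab A against (Risky, Risky): payoffs 10, 5 → best response Incremental.
Lab A against (Moonshot, Novel): payoffs 17, 18 → best response Novel.
Lab A against (Moonshot, Risky): payoffs 18, 20 → best response Novel.
Lab B against (Incremental, Novel): payoffs 15, 20 → best response Moonshot.
Lab B against (Incremental, Risky): payoffs 1, 3 → best response Moonshot.
Lab B against (Novel, Novel): payoffs 4, 7 → best response Moonshot.
Lab B against (Novel, Risky): payoffs 18, 1 → best response Risky.
Lab C against (Incremental, Risky): payoffs 11, 3 → best response Novel.
Lab C against (Incremental, Moonshot): payoffs 15, 17 → best response Risky.
Lab C against (Novel, Risky): payoffs 12, 5 → best response Novel.
Lab C against (Novel, Moonshot): payoffs 5, 1 → best response Novel.
Mutual best responses: (Novel, Moonshot, Novel).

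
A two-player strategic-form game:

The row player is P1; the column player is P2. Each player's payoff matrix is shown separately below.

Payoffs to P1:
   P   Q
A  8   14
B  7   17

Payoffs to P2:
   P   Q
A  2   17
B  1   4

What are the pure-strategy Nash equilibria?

The unique pure-strategy Nash equilibrium is (B, Q).

For each player, find the best response to each opponent profile; mutual best responses are the pure NE.
P1 against P: payoffs 8, 7 → best response A.
P1 against Q: payoffs 14, 17 → best response B.
P2 against A: payoffs 2, 17 → best response Q.
P2 against B: payoffs 1, 4 → best response Q.
Mutual best responses: (B, Q).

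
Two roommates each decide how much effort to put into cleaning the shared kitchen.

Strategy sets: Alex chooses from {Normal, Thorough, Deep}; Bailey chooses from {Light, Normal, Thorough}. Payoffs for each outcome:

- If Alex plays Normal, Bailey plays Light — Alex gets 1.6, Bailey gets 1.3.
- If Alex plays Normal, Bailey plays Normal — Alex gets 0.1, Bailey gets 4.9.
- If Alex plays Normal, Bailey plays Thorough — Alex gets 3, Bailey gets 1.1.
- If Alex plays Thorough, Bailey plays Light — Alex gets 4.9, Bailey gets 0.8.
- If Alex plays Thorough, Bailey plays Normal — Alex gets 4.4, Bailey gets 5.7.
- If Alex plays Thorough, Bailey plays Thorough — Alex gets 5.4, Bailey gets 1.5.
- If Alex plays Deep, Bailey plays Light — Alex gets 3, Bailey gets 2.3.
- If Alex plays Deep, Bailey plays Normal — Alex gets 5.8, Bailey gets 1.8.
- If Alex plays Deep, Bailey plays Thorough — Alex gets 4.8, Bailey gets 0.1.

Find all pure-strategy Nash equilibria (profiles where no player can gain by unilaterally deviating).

Alex against Light: payoffs 1.6, 4.9, 3 → best response Thorough.
Alex against Normal: payoffs 0.1, 4.4, 5.8 → best response Deep.
Alex against Thorough: payoffs 3, 5.4, 4.8 → best response Thorough.
Bailey against Normal: payoffs 1.3, 4.9, 1.1 → best response Normal.
Bailey against Thorough: payoffs 0.8, 5.7, 1.5 → best response Normal.
Bailey against Deep: payoffs 2.3, 1.8, 0.1 → best response Light.
No profile is a mutual best response for all players.

There is no pure-strategy Nash equilibrium.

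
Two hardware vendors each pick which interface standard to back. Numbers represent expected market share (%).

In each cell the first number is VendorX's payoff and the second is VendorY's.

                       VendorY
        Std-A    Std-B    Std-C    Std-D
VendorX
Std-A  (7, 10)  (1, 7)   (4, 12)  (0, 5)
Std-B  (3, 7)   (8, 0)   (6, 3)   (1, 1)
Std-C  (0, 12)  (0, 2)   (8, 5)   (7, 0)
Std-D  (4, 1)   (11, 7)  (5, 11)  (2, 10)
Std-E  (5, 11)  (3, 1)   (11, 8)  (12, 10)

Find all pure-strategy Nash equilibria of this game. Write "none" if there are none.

VendorX against Std-A: payoffs 7, 3, 0, 4, 5 → best response Std-A.
VendorX against Std-B: payoffs 1, 8, 0, 11, 3 → best response Std-D.
VendorX against Std-C: payoffs 4, 6, 8, 5, 11 → best response Std-E.
VendorX against Std-D: payoffs 0, 1, 7, 2, 12 → best response Std-E.
VendorY against Std-A: payoffs 10, 7, 12, 5 → best response Std-C.
VendorY against Std-B: payoffs 7, 0, 3, 1 → best response Std-A.
VendorY against Std-C: payoffs 12, 2, 5, 0 → best response Std-A.
VendorY against Std-D: payoffs 1, 7, 11, 10 → best response Std-C.
VendorY against Std-E: payoffs 11, 1, 8, 10 → best response Std-A.
No profile is a mutual best response for all players.

No pure-strategy Nash equilibrium.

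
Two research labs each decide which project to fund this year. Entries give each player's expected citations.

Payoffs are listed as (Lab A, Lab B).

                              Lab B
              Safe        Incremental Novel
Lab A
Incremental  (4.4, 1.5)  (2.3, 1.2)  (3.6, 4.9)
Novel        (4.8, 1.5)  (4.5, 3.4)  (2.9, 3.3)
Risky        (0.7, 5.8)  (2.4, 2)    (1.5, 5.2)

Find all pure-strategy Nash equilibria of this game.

Pure-strategy Nash equilibria: (Incremental, Novel), (Novel, Incremental)

(Incremental, Safe): Lab A can switch to Novel (4.4 → 4.8). Not NE.
(Incremental, Incremental): Lab A can switch to Novel (2.3 → 4.5). Not NE.
(Incremental, Novel): Lab A gets 3.6, best alternative 2.9; Lab B gets 4.9, best alternative 1.5. No profitable deviation — NE.
(Novel, Safe): Lab B can switch to Incremental (1.5 → 3.4). Not NE.
(Novel, Incremental): Lab A gets 4.5, best alternative 2.4; Lab B gets 3.4, best alternative 3.3. No profitable deviation — NE.
(Novel, Novel): Lab A can switch to Incremental (2.9 → 3.6). Not NE.
(Risky, Safe): Lab A can switch to Incremental (0.7 → 4.4). Not NE.
(Risky, Incremental): Lab A can switch to Novel (2.4 → 4.5). Not NE.
(Risky, Novel): Lab A can switch to Incremental (1.5 → 3.6). Not NE.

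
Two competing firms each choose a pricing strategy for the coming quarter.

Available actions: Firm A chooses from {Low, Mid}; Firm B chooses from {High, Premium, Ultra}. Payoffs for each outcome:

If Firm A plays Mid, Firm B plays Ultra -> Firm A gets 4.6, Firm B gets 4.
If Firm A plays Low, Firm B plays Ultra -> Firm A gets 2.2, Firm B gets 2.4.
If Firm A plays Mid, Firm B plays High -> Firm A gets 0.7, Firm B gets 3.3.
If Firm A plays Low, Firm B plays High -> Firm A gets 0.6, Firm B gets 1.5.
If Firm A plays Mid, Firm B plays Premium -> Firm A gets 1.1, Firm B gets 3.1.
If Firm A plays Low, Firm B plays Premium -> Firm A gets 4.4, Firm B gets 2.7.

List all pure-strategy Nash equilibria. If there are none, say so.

Firm A against High: payoffs 0.6, 0.7 → best response Mid.
Firm A against Premium: payoffs 4.4, 1.1 → best response Low.
Firm A against Ultra: payoffs 2.2, 4.6 → best response Mid.
Firm B against Low: payoffs 1.5, 2.7, 2.4 → best response Premium.
Firm B against Mid: payoffs 3.3, 3.1, 4 → best response Ultra.
Mutual best responses: (Low, Premium); (Mid, Ultra).

The pure Nash equilibria are (Low, Premium); (Mid, Ultra).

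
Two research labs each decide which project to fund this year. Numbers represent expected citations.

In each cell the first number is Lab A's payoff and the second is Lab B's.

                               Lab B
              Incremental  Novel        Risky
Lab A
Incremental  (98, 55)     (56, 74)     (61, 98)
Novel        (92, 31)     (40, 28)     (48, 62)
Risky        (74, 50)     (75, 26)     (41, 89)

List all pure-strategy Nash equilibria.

(Incremental, Incremental): Lab B can switch to Novel (55 → 74). Not NE.
(Incremental, Novel): Lab A can switch to Risky (56 → 75). Not NE.
(Incremental, Risky): Lab A gets 61, best alternative 48; Lab B gets 98, best alternative 74. No profitable deviation — NE.
(Novel, Incremental): Lab A can switch to Incremental (92 → 98). Not NE.
(Novel, Novel): Lab A can switch to Incremental (40 → 56). Not NE.
(Novel, Risky): Lab A can switch to Incremental (48 → 61). Not NE.
(Risky, Incremental): Lab A can switch to Incremental (74 → 98). Not NE.
(Risky, Novel): Lab B can switch to Incremental (26 → 50). Not NE.
(Risky, Risky): Lab A can switch to Incremental (41 → 61). Not NE.

Pure NE: (Incremental, Risky)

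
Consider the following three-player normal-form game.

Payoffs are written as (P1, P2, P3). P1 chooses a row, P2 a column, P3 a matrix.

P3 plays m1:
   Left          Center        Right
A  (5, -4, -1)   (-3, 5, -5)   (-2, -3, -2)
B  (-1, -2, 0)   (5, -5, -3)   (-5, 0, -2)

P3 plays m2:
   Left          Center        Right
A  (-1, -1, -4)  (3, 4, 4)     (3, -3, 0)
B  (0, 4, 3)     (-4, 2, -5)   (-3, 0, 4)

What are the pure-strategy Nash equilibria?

(A, Left, m1): P2 can switch to Center (-4 → 5). Not NE.
(A, Left, m2): P1 can switch to B (-1 → 0). Not NE.
(A, Center, m1): P1 can switch to B (-3 → 5). Not NE.
(A, Center, m2): P1 gets 3, best alternative -4; P2 gets 4, best alternative -1; P3 gets 4, best alternative -5. No profitable deviation — NE.
(A, Right, m1): P2 can switch to Center (-3 → 5). Not NE.
(A, Right, m2): P2 can switch to Left (-3 → -1). Not NE.
(B, Left, m1): P1 can switch to A (-1 → 5). Not NE.
(B, Left, m2): P1 gets 0, best alternative -1; P2 gets 4, best alternative 2; P3 gets 3, best alternative 0. No profitable deviation — NE.
(B, Center, m1): P2 can switch to Left (-5 → -2). Not NE.
(B, Center, m2): P1 can switch to A (-4 → 3). Not NE.
(B, Right, m1): P1 can switch to A (-5 → -2). Not NE.
(B, Right, m2): P1 can switch to A (-3 → 3). Not NE.

The pure Nash equilibria are (A, Center, m2) and (B, Left, m2).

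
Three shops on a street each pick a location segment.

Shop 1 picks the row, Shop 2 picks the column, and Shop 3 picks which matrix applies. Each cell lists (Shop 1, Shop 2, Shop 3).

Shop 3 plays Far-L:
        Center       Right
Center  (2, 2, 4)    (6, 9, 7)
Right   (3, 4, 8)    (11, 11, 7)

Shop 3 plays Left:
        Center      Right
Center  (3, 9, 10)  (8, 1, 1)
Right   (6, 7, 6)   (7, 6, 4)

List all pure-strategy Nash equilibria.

Shop 1 against (Center, Far-L): payoffs 2, 3 → best response Right.
Shop 1 against (Center, Left): payoffs 3, 6 → best response Right.
Shop 1 against (Right, Far-L): payoffs 6, 11 → best response Right.
Shop 1 against (Right, Left): payoffs 8, 7 → best response Center.
Shop 2 against (Center, Far-L): payoffs 2, 9 → best response Right.
Shop 2 against (Center, Left): payoffs 9, 1 → best response Center.
Shop 2 against (Right, Far-L): payoffs 4, 11 → best response Right.
Shop 2 against (Right, Left): payoffs 7, 6 → best response Center.
Shop 3 against (Center, Center): payoffs 4, 10 → best response Left.
Shop 3 against (Center, Right): payoffs 7, 1 → best response Far-L.
Shop 3 against (Right, Center): payoffs 8, 6 → best response Far-L.
Shop 3 against (Right, Right): payoffs 7, 4 → best response Far-L.
Mutual best responses: (Right, Right, Far-L).

The unique pure-strategy Nash equilibrium is (Right, Right, Far-L).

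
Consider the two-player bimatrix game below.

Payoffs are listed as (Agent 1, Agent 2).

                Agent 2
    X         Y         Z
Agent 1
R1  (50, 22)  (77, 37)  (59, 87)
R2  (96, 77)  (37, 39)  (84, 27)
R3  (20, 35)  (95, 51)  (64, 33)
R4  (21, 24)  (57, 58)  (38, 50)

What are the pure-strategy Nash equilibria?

Pure-strategy Nash equilibria: (R2, X), (R3, Y)

Agent 1 against X: payoffs 50, 96, 20, 21 → best response R2.
Agent 1 against Y: payoffs 77, 37, 95, 57 → best response R3.
Agent 1 against Z: payoffs 59, 84, 64, 38 → best response R2.
Agent 2 against R1: payoffs 22, 37, 87 → best response Z.
Agent 2 against R2: payoffs 77, 39, 27 → best response X.
Agent 2 against R3: payoffs 35, 51, 33 → best response Y.
Agent 2 against R4: payoffs 24, 58, 50 → best response Y.
Mutual best responses: (R2, X); (R3, Y).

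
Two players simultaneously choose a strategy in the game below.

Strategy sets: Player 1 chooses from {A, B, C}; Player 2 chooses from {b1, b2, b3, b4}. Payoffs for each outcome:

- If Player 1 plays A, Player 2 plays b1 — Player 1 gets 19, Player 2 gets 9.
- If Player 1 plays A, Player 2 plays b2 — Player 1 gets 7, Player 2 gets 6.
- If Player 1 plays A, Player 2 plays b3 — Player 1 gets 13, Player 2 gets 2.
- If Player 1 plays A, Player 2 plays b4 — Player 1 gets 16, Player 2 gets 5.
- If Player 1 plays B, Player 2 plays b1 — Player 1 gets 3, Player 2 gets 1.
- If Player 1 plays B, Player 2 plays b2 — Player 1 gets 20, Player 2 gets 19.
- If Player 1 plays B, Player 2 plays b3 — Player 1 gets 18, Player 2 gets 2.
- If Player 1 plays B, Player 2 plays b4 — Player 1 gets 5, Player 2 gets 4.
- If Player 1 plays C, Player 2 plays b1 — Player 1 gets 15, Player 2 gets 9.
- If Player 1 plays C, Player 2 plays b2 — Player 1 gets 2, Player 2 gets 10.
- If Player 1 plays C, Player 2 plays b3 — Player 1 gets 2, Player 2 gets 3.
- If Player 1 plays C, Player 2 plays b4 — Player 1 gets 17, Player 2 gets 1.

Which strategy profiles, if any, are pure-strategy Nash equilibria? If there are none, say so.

(A, b1) and (B, b2)

Player 1 against b1: payoffs 19, 3, 15 → best response A.
Player 1 against b2: payoffs 7, 20, 2 → best response B.
Player 1 against b3: payoffs 13, 18, 2 → best response B.
Player 1 against b4: payoffs 16, 5, 17 → best response C.
Player 2 against A: payoffs 9, 6, 2, 5 → best response b1.
Player 2 against B: payoffs 1, 19, 2, 4 → best response b2.
Player 2 against C: payoffs 9, 10, 3, 1 → best response b2.
Mutual best responses: (A, b1); (B, b2).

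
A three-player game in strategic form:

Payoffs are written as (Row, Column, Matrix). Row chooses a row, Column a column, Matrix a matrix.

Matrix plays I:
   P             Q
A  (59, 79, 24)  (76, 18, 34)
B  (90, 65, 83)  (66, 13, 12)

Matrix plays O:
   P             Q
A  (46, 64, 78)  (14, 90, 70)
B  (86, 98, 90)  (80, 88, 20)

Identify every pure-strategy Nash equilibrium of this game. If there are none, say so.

The unique pure-strategy Nash equilibrium is (B, P, O).

Row against (P, I): payoffs 59, 90 → best response B.
Row against (P, O): payoffs 46, 86 → best response B.
Row against (Q, I): payoffs 76, 66 → best response A.
Row against (Q, O): payoffs 14, 80 → best response B.
Column against (A, I): payoffs 79, 18 → best response P.
Column against (A, O): payoffs 64, 90 → best response Q.
Column against (B, I): payoffs 65, 13 → best response P.
Column against (B, O): payoffs 98, 88 → best response P.
Matrix against (A, P): payoffs 24, 78 → best response O.
Matrix against (A, Q): payoffs 34, 70 → best response O.
Matrix against (B, P): payoffs 83, 90 → best response O.
Matrix against (B, Q): payoffs 12, 20 → best response O.
Mutual best responses: (B, P, O).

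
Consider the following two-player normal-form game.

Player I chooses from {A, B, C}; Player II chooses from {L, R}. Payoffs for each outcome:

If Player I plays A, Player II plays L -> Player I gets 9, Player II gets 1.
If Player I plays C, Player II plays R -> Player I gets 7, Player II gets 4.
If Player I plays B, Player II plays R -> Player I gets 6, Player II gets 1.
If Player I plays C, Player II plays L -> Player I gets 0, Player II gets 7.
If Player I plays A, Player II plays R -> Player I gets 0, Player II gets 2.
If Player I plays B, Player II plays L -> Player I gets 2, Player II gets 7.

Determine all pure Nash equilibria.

Player I against L: payoffs 9, 2, 0 → best response A.
Player I against R: payoffs 0, 6, 7 → best response C.
Player II against A: payoffs 1, 2 → best response R.
Player II against B: payoffs 7, 1 → best response L.
Player II against C: payoffs 7, 4 → best response L.
No profile is a mutual best response for all players.

This game has no pure Nash equilibrium.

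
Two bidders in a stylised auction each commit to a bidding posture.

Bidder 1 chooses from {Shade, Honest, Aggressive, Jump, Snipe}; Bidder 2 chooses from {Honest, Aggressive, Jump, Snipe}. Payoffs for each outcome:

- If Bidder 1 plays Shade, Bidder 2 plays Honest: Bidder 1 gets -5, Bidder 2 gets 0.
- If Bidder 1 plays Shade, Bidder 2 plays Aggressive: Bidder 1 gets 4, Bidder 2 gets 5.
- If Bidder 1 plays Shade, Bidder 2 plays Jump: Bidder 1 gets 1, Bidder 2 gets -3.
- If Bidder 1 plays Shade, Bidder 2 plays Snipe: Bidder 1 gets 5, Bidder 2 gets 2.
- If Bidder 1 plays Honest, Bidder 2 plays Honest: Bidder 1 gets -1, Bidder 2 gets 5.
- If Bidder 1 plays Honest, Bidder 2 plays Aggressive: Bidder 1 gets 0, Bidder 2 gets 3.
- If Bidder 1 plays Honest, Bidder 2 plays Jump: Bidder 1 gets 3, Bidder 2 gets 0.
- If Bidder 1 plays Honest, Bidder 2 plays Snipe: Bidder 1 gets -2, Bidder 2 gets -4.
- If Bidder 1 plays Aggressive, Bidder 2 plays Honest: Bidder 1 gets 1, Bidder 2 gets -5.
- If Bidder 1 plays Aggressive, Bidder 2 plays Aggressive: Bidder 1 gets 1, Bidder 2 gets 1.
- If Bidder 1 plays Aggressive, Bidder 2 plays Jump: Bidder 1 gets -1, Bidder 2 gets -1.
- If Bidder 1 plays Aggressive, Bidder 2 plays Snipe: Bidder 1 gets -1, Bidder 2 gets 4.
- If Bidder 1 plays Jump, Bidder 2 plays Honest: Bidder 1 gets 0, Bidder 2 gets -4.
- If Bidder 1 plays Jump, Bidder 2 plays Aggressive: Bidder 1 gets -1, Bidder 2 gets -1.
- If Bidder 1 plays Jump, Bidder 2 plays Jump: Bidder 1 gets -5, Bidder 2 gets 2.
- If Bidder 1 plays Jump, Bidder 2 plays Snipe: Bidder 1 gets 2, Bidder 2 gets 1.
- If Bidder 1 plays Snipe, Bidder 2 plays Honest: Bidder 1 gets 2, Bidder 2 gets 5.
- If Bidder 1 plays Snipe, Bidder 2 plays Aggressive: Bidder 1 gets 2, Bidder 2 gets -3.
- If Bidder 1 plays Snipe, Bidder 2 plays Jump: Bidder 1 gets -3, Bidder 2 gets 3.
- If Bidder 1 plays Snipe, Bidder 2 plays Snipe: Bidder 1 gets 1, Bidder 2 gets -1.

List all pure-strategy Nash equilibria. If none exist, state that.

The pure Nash equilibria are (Shade, Aggressive); (Snipe, Honest).

(Shade, Honest): Bidder 1 can switch to Honest (-5 → -1). Not NE.
(Shade, Aggressive): Bidder 1 gets 4, best alternative 2; Bidder 2 gets 5, best alternative 2. No profitable deviation — NE.
(Shade, Jump): Bidder 1 can switch to Honest (1 → 3). Not NE.
(Shade, Snipe): Bidder 2 can switch to Aggressive (2 → 5). Not NE.
(Honest, Honest): Bidder 1 can switch to Aggressive (-1 → 1). Not NE.
(Honest, Aggressive): Bidder 1 can switch to Shade (0 → 4). Not NE.
(Honest, Jump): Bidder 2 can switch to Honest (0 → 5). Not NE.
(Honest, Snipe): Bidder 1 can switch to Shade (-2 → 5). Not NE.
(Aggressive, Honest): Bidder 1 can switch to Snipe (1 → 2). Not NE.
(Snipe, Honest): Bidder 1 gets 2, best alternative 1; Bidder 2 gets 5, best alternative 3. No profitable deviation — NE.
(The remaining 10 profiles each have a profitable deviation by the same check.)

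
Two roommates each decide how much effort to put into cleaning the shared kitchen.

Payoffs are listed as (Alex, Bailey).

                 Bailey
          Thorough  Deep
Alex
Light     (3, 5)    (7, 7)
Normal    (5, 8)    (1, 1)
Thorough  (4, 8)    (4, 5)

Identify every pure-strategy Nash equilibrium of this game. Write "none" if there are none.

Mark each player's best response to every combination of opponents' strategies; a profile where every player is best-responding is a pure Nash equilibrium.
Alex against Thorough: payoffs 3, 5, 4 → best response Normal.
Alex against Deep: payoffs 7, 1, 4 → best response Light.
Bailey against Light: payoffs 5, 7 → best response Deep.
Bailey against Normal: payoffs 8, 1 → best response Thorough.
Bailey against Thorough: payoffs 8, 5 → best response Thorough.
Mutual best responses: (Light, Deep); (Normal, Thorough).

Pure-strategy Nash equilibria: (Light, Deep) and (Normal, Thorough)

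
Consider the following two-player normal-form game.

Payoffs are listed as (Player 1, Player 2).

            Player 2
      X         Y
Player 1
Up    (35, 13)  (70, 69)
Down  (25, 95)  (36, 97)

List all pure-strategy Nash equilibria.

The unique pure-strategy Nash equilibrium is (Up, Y).

Player 1 against X: payoffs 35, 25 → best response Up.
Player 1 against Y: payoffs 70, 36 → best response Up.
Player 2 against Up: payoffs 13, 69 → best response Y.
Player 2 against Down: payoffs 95, 97 → best response Y.
Mutual best responses: (Up, Y).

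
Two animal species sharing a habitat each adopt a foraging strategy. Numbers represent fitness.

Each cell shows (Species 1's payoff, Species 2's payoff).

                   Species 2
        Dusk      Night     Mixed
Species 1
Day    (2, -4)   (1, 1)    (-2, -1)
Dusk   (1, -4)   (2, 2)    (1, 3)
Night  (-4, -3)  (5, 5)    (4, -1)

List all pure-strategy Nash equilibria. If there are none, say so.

For each player, find the best response to each opponent profile; mutual best responses are the pure NE.
Species 1 against Dusk: payoffs 2, 1, -4 → best response Day.
Species 1 against Night: payoffs 1, 2, 5 → best response Night.
Species 1 against Mixed: payoffs -2, 1, 4 → best response Night.
Species 2 against Day: payoffs -4, 1, -1 → best response Night.
Species 2 against Dusk: payoffs -4, 2, 3 → best response Mixed.
Species 2 against Night: payoffs -3, 5, -1 → best response Night.
Mutual best responses: (Night, Night).

(Night, Night)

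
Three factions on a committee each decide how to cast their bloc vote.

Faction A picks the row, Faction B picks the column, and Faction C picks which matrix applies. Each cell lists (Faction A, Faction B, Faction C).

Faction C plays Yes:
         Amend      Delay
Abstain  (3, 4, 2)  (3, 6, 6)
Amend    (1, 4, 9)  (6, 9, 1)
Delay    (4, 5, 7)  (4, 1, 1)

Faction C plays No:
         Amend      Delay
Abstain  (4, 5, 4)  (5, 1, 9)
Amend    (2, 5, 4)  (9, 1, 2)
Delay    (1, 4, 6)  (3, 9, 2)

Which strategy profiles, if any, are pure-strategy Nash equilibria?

(Abstain, Amend, Yes): Faction A can switch to Delay (3 → 4). Not NE.
(Abstain, Amend, No): Faction A gets 4, best alternative 2; Faction B gets 5, best alternative 1; Faction C gets 4, best alternative 2. No profitable deviation — NE.
(Abstain, Delay, Yes): Faction A can switch to Amend (3 → 6). Not NE.
(Abstain, Delay, No): Faction A can switch to Amend (5 → 9). Not NE.
(Amend, Amend, Yes): Faction A can switch to Abstain (1 → 3). Not NE.
(Amend, Amend, No): Faction A can switch to Abstain (2 → 4). Not NE.
(Amend, Delay, Yes): Faction C can switch to No (1 → 2). Not NE.
(Delay, Amend, Yes): Faction A gets 4, best alternative 3; Faction B gets 5, best alternative 1; Faction C gets 7, best alternative 6. No profitable deviation — NE.
(The remaining 4 profiles each have a profitable deviation by the same check.)

Pure-strategy Nash equilibria: (Abstain, Amend, No), (Delay, Amend, Yes)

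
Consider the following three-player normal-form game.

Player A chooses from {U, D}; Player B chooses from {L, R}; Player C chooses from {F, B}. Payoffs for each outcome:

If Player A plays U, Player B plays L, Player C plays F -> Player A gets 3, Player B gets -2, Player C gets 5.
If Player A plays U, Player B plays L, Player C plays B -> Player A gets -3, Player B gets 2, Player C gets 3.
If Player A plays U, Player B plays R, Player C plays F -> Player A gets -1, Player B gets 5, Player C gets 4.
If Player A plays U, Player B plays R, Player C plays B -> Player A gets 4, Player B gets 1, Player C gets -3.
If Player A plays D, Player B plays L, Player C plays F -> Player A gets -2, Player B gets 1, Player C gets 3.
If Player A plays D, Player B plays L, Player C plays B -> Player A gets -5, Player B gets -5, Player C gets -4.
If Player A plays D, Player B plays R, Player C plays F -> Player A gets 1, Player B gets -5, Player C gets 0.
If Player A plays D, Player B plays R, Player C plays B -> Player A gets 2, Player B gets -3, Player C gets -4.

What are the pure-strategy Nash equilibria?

(U, L, F): Player B can switch to R (-2 → 5). Not NE.
(U, L, B): Player C can switch to F (3 → 5). Not NE.
(U, R, F): Player A can switch to D (-1 → 1). Not NE.
(U, R, B): Player B can switch to L (1 → 2). Not NE.
(D, L, F): Player A can switch to U (-2 → 3). Not NE.
(D, L, B): Player A can switch to U (-5 → -3). Not NE.
(D, R, F): Player B can switch to L (-5 → 1). Not NE.
(D, R, B): Player A can switch to U (2 → 4). Not NE.

This game has no pure Nash equilibrium.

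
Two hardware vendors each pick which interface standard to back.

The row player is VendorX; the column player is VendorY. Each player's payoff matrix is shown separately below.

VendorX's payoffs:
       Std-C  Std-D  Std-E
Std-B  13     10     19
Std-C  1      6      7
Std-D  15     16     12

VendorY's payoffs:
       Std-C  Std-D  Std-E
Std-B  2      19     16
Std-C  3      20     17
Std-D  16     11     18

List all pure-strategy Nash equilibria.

(Std-B, Std-C): VendorX can switch to Std-D (13 → 15). Not NE.
(Std-B, Std-D): VendorX can switch to Std-D (10 → 16). Not NE.
(Std-B, Std-E): VendorY can switch to Std-D (16 → 19). Not NE.
(Std-C, Std-C): VendorX can switch to Std-B (1 → 13). Not NE.
(Std-C, Std-D): VendorX can switch to Std-B (6 → 10). Not NE.
(Std-C, Std-E): VendorX can switch to Std-B (7 → 19). Not NE.
(Std-D, Std-C): VendorY can switch to Std-E (16 → 18). Not NE.
(Std-D, Std-D): VendorY can switch to Std-C (11 → 16). Not NE.
(Std-D, Std-E): VendorX can switch to Std-B (12 → 19). Not NE.

none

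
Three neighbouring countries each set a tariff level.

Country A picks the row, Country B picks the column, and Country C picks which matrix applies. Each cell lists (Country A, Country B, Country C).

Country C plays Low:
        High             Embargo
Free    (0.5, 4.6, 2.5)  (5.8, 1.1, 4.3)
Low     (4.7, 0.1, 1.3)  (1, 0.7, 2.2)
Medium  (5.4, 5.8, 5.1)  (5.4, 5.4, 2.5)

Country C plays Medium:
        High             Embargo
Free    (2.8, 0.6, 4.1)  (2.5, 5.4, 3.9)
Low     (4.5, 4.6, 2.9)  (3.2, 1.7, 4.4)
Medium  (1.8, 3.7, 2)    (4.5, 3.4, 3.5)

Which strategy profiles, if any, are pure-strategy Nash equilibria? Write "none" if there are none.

Pure-strategy Nash equilibria: (Low, High, Medium), (Medium, High, Low)

Check each profile: it is a Nash equilibrium iff no player can strictly gain by switching unilaterally.
(Free, High, Low): Country A can switch to Low (0.5 → 4.7). Not NE.
(Free, High, Medium): Country A can switch to Low (2.8 → 4.5). Not NE.
(Free, Embargo, Low): Country B can switch to High (1.1 → 4.6). Not NE.
(Free, Embargo, Medium): Country A can switch to Low (2.5 → 3.2). Not NE.
(Low, High, Low): Country A can switch to Medium (4.7 → 5.4). Not NE.
(Low, High, Medium): Country A gets 4.5, best alternative 2.8; Country B gets 4.6, best alternative 1.7; Country C gets 2.9, best alternative 1.3. No profitable deviation — NE.
(Low, Embargo, Low): Country A can switch to Free (1 → 5.8). Not NE.
(Low, Embargo, Medium): Country A can switch to Medium (3.2 → 4.5). Not NE.
(Medium, High, Low): Country A gets 5.4, best alternative 4.7; Country B gets 5.8, best alternative 5.4; Country C gets 5.1, best alternative 2. No profitable deviation — NE.
(Medium, High, Medium): Country A can switch to Free (1.8 → 2.8). Not NE.
(The remaining 2 profiles each have a profitable deviation by the same check.)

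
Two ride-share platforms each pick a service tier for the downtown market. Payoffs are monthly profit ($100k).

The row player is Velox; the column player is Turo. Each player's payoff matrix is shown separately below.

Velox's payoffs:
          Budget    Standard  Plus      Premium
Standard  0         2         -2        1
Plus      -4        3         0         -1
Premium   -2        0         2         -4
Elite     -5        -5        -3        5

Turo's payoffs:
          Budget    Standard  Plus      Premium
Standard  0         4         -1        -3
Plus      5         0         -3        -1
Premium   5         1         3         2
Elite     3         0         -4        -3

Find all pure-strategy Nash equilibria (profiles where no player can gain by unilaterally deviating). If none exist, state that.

Mark each player's best response to every combination of opponents' strategies; a profile where every player is best-responding is a pure Nash equilibrium.
Velox against Budget: payoffs 0, -4, -2, -5 → best response Standard.
Velox against Standard: payoffs 2, 3, 0, -5 → best response Plus.
Velox against Plus: payoffs -2, 0, 2, -3 → best response Premium.
Velox against Premium: payoffs 1, -1, -4, 5 → best response Elite.
Turo against Standard: payoffs 0, 4, -1, -3 → best response Standard.
Turo against Plus: payoffs 5, 0, -3, -1 → best response Budget.
Turo against Premium: payoffs 5, 1, 3, 2 → best response Budget.
Turo against Elite: payoffs 3, 0, -4, -3 → best response Budget.
No profile is a mutual best response for all players.

There is no pure-strategy Nash equilibrium.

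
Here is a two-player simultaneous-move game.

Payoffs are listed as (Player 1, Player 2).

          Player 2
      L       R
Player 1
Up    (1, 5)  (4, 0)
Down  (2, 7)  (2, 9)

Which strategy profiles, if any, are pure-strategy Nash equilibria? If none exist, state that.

(Up, L): Player 1 can switch to Down (1 → 2). Not NE.
(Up, R): Player 2 can switch to L (0 → 5). Not NE.
(Down, L): Player 2 can switch to R (7 → 9). Not NE.
(Down, R): Player 1 can switch to Up (2 → 4). Not NE.

There is no pure-strategy Nash equilibrium.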